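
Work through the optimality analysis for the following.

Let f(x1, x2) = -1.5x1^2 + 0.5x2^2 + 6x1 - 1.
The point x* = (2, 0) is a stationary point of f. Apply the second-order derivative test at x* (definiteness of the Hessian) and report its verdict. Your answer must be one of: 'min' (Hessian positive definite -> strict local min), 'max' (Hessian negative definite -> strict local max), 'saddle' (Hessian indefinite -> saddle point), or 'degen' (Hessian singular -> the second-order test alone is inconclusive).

Compute the Hessian H = grad^2 f:
  H = [[-3, 0], [0, 1]]
Verify stationarity: grad f(x*) = H x* + g = (0, 0).
Eigenvalues of H: -3, 1.
Eigenvalues have mixed signs, so H is indefinite -> x* is a saddle point.

saddle


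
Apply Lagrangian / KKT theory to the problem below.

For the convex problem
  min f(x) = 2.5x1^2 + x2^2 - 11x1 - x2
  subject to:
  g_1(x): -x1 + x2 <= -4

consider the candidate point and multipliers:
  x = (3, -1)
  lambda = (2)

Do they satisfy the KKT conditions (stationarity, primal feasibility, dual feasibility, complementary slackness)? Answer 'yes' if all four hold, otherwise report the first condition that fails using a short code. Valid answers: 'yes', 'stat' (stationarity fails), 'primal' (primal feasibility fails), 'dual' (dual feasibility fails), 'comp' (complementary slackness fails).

Gradient of f: grad f(x) = Q x + c = (4, -3)
Constraint values g_i(x) = a_i^T x - b_i:
  g_1((3, -1)) = 0
Stationarity residual: grad f(x) + sum_i lambda_i a_i = (2, -1)
  -> stationarity FAILS
Primal feasibility (all g_i <= 0): OK
Dual feasibility (all lambda_i >= 0): OK
Complementary slackness (lambda_i * g_i(x) = 0 for all i): OK

Verdict: the first failing condition is stationarity -> stat.

stat


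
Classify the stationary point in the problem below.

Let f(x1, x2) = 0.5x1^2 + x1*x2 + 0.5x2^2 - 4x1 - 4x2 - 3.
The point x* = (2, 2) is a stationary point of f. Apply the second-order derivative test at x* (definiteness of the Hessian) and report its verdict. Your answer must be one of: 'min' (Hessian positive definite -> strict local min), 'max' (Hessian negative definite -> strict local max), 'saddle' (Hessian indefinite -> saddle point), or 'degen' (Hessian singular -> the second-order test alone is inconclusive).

Compute the Hessian H = grad^2 f:
  H = [[1, 1], [1, 1]]
Verify stationarity: grad f(x*) = H x* + g = (0, 0).
Eigenvalues of H: 0, 2.
H has a zero eigenvalue (singular; positive semidefinite but not definite), so H is neither positive definite, negative definite, nor indefinite. The second-order test alone is inconclusive -> degen.
(Indeed, f is constant along the null direction of H through x*, so x* is not a strict local extremum.)

degen


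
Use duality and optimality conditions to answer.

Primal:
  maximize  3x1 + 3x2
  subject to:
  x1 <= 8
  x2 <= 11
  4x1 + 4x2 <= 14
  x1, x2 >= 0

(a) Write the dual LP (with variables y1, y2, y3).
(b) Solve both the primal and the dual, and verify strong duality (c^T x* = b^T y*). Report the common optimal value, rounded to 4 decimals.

The standard primal-dual pair for 'max c^T x s.t. A x <= b, x >= 0' is:
  Dual:  min b^T y  s.t.  A^T y >= c,  y >= 0.

So the dual LP is:
  minimize  8y1 + 11y2 + 14y3
  subject to:
    y1 + 4y3 >= 3
    y2 + 4y3 >= 3
    y1, y2, y3 >= 0

Solving the primal: x* = (3.5, 0).
  primal value c^T x* = 10.5.
Solving the dual: y* = (0, 0, 0.75).
  dual value b^T y* = 10.5.
Strong duality: c^T x* = b^T y*. Confirmed.

10.5


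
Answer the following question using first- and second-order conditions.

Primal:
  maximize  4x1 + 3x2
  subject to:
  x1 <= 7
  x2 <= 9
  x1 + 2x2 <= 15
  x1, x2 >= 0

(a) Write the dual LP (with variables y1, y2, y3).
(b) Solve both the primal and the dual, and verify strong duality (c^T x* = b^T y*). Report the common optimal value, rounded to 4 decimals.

The standard primal-dual pair for 'max c^T x s.t. A x <= b, x >= 0' is:
  Dual:  min b^T y  s.t.  A^T y >= c,  y >= 0.

So the dual LP is:
  minimize  7y1 + 9y2 + 15y3
  subject to:
    y1 + y3 >= 4
    y2 + 2y3 >= 3
    y1, y2, y3 >= 0

Solving the primal: x* = (7, 4).
  primal value c^T x* = 40.
Solving the dual: y* = (2.5, 0, 1.5).
  dual value b^T y* = 40.
Strong duality: c^T x* = b^T y*. Confirmed.

40


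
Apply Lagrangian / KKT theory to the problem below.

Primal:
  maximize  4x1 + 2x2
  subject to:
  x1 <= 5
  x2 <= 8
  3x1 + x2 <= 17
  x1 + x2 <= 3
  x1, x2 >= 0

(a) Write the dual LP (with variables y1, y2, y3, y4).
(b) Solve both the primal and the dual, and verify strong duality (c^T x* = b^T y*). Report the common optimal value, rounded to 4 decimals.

The standard primal-dual pair for 'max c^T x s.t. A x <= b, x >= 0' is:
  Dual:  min b^T y  s.t.  A^T y >= c,  y >= 0.

So the dual LP is:
  minimize  5y1 + 8y2 + 17y3 + 3y4
  subject to:
    y1 + 3y3 + y4 >= 4
    y2 + y3 + y4 >= 2
    y1, y2, y3, y4 >= 0

Solving the primal: x* = (3, 0).
  primal value c^T x* = 12.
Solving the dual: y* = (0, 0, 0, 4).
  dual value b^T y* = 12.
Strong duality: c^T x* = b^T y*. Confirmed.

12


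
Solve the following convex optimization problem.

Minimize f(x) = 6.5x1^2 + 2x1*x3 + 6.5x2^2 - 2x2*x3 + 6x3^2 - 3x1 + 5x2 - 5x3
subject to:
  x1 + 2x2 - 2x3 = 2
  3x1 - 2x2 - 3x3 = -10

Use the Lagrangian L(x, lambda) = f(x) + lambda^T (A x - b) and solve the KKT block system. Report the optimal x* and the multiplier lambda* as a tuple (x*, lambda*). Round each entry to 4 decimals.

Form the Lagrangian:
  L(x, lambda) = (1/2) x^T Q x + c^T x + lambda^T (A x - b)
Stationarity (grad_x L = 0): Q x + c + A^T lambda = 0.
Primal feasibility: A x = b.

This gives the KKT block system:
  [ Q   A^T ] [ x     ]   [-c ]
  [ A    0  ] [ lambda ] = [ b ]

Solving the linear system:
  x*      = (-0.7505, 2.3748, 0.9996)
  lambda* = (-10.0133, 6.9236)
  f(x*)   = 49.1953

x* = (-0.7505, 2.3748, 0.9996), lambda* = (-10.0133, 6.9236)


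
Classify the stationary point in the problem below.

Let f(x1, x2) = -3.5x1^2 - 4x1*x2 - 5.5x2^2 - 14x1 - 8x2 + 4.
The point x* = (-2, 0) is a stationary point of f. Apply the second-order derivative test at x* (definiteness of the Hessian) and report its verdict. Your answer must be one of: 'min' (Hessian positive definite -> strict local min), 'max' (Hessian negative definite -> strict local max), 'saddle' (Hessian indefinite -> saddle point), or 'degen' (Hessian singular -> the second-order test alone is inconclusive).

Compute the Hessian H = grad^2 f:
  H = [[-7, -4], [-4, -11]]
Verify stationarity: grad f(x*) = H x* + g = (0, 0).
Eigenvalues of H: -13.4721, -4.5279.
Both eigenvalues < 0, so H is negative definite -> x* is a strict local max.

max


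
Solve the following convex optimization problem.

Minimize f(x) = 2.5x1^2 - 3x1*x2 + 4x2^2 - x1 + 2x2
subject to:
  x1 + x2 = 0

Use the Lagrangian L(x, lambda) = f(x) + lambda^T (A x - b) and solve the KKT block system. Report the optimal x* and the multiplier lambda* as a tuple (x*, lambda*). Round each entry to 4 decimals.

Form the Lagrangian:
  L(x, lambda) = (1/2) x^T Q x + c^T x + lambda^T (A x - b)
Stationarity (grad_x L = 0): Q x + c + A^T lambda = 0.
Primal feasibility: A x = b.

This gives the KKT block system:
  [ Q   A^T ] [ x     ]   [-c ]
  [ A    0  ] [ lambda ] = [ b ]

Solving the linear system:
  x*      = (0.1579, -0.1579)
  lambda* = (-0.2632)
  f(x*)   = -0.2368

x* = (0.1579, -0.1579), lambda* = (-0.2632)


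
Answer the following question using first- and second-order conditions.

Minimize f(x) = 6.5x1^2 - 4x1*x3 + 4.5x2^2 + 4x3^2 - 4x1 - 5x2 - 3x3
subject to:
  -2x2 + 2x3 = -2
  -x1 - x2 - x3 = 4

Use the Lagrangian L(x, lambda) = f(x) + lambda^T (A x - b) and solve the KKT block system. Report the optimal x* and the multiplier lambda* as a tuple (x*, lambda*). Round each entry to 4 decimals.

Form the Lagrangian:
  L(x, lambda) = (1/2) x^T Q x + c^T x + lambda^T (A x - b)
Stationarity (grad_x L = 0): Q x + c + A^T lambda = 0.
Primal feasibility: A x = b.

This gives the KKT block system:
  [ Q   A^T ] [ x     ]   [-c ]
  [ A    0  ] [ lambda ] = [ b ]

Solving the linear system:
  x*      = (-1.2588, -0.8706, -1.8706)
  lambda* = (0.0235, -12.8824)
  f(x*)   = 33.2882

x* = (-1.2588, -0.8706, -1.8706), lambda* = (0.0235, -12.8824)


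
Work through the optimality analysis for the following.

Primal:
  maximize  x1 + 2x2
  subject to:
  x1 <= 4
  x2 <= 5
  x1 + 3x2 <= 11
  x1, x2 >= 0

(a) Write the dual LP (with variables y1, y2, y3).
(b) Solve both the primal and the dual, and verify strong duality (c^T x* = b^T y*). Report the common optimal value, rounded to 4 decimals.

The standard primal-dual pair for 'max c^T x s.t. A x <= b, x >= 0' is:
  Dual:  min b^T y  s.t.  A^T y >= c,  y >= 0.

So the dual LP is:
  minimize  4y1 + 5y2 + 11y3
  subject to:
    y1 + y3 >= 1
    y2 + 3y3 >= 2
    y1, y2, y3 >= 0

Solving the primal: x* = (4, 2.3333).
  primal value c^T x* = 8.6667.
Solving the dual: y* = (0.3333, 0, 0.6667).
  dual value b^T y* = 8.6667.
Strong duality: c^T x* = b^T y*. Confirmed.

8.6667


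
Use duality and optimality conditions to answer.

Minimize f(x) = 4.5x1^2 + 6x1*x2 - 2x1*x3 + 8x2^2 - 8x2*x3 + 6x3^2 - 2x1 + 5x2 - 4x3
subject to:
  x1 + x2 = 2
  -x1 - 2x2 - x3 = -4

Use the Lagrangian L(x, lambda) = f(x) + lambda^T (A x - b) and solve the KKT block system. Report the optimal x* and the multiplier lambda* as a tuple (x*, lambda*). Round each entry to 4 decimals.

Form the Lagrangian:
  L(x, lambda) = (1/2) x^T Q x + c^T x + lambda^T (A x - b)
Stationarity (grad_x L = 0): Q x + c + A^T lambda = 0.
Primal feasibility: A x = b.

This gives the KKT block system:
  [ Q   A^T ] [ x     ]   [-c ]
  [ A    0  ] [ lambda ] = [ b ]

Solving the linear system:
  x*      = (1.2703, 0.7297, 1.2703)
  lambda* = (-8.4054, 2.8649)
  f(x*)   = 12.1486

x* = (1.2703, 0.7297, 1.2703), lambda* = (-8.4054, 2.8649)


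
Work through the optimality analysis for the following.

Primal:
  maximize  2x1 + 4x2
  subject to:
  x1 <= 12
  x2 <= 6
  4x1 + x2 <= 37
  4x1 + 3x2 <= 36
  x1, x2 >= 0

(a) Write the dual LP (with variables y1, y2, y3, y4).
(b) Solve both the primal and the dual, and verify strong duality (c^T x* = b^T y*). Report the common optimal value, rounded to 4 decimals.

The standard primal-dual pair for 'max c^T x s.t. A x <= b, x >= 0' is:
  Dual:  min b^T y  s.t.  A^T y >= c,  y >= 0.

So the dual LP is:
  minimize  12y1 + 6y2 + 37y3 + 36y4
  subject to:
    y1 + 4y3 + 4y4 >= 2
    y2 + y3 + 3y4 >= 4
    y1, y2, y3, y4 >= 0

Solving the primal: x* = (4.5, 6).
  primal value c^T x* = 33.
Solving the dual: y* = (0, 2.5, 0, 0.5).
  dual value b^T y* = 33.
Strong duality: c^T x* = b^T y*. Confirmed.

33


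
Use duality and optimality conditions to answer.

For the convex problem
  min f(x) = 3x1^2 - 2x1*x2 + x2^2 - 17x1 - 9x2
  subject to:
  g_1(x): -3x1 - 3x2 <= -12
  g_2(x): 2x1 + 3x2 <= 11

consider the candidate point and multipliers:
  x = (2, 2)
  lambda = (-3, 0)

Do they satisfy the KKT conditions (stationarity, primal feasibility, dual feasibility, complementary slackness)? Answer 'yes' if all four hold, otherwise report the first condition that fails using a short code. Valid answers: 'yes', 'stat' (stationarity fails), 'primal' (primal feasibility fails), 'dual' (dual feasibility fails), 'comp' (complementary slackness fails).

Gradient of f: grad f(x) = Q x + c = (-9, -9)
Constraint values g_i(x) = a_i^T x - b_i:
  g_1((2, 2)) = 0
  g_2((2, 2)) = -1
Stationarity residual: grad f(x) + sum_i lambda_i a_i = (0, 0)
  -> stationarity OK
Primal feasibility (all g_i <= 0): OK
Dual feasibility (all lambda_i >= 0): FAILS
Complementary slackness (lambda_i * g_i(x) = 0 for all i): OK

Verdict: the first failing condition is dual_feasibility -> dual.

dual


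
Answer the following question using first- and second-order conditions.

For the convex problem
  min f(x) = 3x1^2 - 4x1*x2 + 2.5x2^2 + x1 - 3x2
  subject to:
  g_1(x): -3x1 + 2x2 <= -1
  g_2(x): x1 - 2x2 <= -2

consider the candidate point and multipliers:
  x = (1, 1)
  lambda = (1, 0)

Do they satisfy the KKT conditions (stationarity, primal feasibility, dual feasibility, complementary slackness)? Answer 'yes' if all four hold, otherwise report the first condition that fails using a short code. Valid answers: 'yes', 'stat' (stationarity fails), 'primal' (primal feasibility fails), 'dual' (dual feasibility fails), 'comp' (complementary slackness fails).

Gradient of f: grad f(x) = Q x + c = (3, -2)
Constraint values g_i(x) = a_i^T x - b_i:
  g_1((1, 1)) = 0
  g_2((1, 1)) = 1
Stationarity residual: grad f(x) + sum_i lambda_i a_i = (0, 0)
  -> stationarity OK
Primal feasibility (all g_i <= 0): FAILS
Dual feasibility (all lambda_i >= 0): OK
Complementary slackness (lambda_i * g_i(x) = 0 for all i): OK

Verdict: the first failing condition is primal_feasibility -> primal.

primal


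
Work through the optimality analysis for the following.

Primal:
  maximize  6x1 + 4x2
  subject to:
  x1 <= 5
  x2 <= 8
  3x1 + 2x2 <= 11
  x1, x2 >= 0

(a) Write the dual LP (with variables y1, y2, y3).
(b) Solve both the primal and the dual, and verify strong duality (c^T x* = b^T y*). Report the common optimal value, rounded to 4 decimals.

The standard primal-dual pair for 'max c^T x s.t. A x <= b, x >= 0' is:
  Dual:  min b^T y  s.t.  A^T y >= c,  y >= 0.

So the dual LP is:
  minimize  5y1 + 8y2 + 11y3
  subject to:
    y1 + 3y3 >= 6
    y2 + 2y3 >= 4
    y1, y2, y3 >= 0

Solving the primal: x* = (3.6667, 0).
  primal value c^T x* = 22.
Solving the dual: y* = (0, 0, 2).
  dual value b^T y* = 22.
Strong duality: c^T x* = b^T y*. Confirmed.

22


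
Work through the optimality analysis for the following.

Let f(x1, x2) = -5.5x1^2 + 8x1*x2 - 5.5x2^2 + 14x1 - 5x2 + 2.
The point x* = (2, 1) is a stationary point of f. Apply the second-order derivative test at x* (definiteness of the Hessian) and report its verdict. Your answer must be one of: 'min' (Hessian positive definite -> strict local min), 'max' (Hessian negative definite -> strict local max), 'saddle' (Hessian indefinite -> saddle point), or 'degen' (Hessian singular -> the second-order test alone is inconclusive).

Compute the Hessian H = grad^2 f:
  H = [[-11, 8], [8, -11]]
Verify stationarity: grad f(x*) = H x* + g = (0, 0).
Eigenvalues of H: -19, -3.
Both eigenvalues < 0, so H is negative definite -> x* is a strict local max.

max


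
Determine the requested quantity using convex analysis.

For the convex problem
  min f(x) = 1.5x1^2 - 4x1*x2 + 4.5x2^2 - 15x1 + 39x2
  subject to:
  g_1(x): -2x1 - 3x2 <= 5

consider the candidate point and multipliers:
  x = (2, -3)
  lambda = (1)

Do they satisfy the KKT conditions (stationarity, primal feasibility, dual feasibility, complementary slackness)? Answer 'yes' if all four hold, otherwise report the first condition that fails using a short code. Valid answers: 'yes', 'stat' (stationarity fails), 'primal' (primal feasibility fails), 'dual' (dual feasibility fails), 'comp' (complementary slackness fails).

Gradient of f: grad f(x) = Q x + c = (3, 4)
Constraint values g_i(x) = a_i^T x - b_i:
  g_1((2, -3)) = 0
Stationarity residual: grad f(x) + sum_i lambda_i a_i = (1, 1)
  -> stationarity FAILS
Primal feasibility (all g_i <= 0): OK
Dual feasibility (all lambda_i >= 0): OK
Complementary slackness (lambda_i * g_i(x) = 0 for all i): OK

Verdict: the first failing condition is stationarity -> stat.

stat


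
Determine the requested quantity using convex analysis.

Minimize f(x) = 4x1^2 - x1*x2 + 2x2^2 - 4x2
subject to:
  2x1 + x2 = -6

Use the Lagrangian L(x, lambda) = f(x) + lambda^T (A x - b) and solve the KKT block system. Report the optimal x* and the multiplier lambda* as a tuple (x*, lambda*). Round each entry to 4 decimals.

Form the Lagrangian:
  L(x, lambda) = (1/2) x^T Q x + c^T x + lambda^T (A x - b)
Stationarity (grad_x L = 0): Q x + c + A^T lambda = 0.
Primal feasibility: A x = b.

This gives the KKT block system:
  [ Q   A^T ] [ x     ]   [-c ]
  [ A    0  ] [ lambda ] = [ b ]

Solving the linear system:
  x*      = (-2.2143, -1.5714)
  lambda* = (8.0714)
  f(x*)   = 27.3571

x* = (-2.2143, -1.5714), lambda* = (8.0714)


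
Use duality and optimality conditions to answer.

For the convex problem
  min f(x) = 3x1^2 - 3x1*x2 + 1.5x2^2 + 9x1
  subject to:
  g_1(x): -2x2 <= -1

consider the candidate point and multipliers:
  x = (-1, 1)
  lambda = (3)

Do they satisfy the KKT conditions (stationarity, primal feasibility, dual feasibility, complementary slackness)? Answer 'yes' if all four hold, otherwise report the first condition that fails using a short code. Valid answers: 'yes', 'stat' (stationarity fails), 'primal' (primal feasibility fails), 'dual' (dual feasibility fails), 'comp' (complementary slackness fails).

Gradient of f: grad f(x) = Q x + c = (0, 6)
Constraint values g_i(x) = a_i^T x - b_i:
  g_1((-1, 1)) = -1
Stationarity residual: grad f(x) + sum_i lambda_i a_i = (0, 0)
  -> stationarity OK
Primal feasibility (all g_i <= 0): OK
Dual feasibility (all lambda_i >= 0): OK
Complementary slackness (lambda_i * g_i(x) = 0 for all i): FAILS

Verdict: the first failing condition is complementary_slackness -> comp.

comp


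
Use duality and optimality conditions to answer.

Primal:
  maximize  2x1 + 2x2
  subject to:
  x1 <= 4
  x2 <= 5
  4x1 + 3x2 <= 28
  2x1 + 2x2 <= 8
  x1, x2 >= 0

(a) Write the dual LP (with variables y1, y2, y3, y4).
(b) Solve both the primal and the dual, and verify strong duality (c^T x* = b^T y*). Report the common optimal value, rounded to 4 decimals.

The standard primal-dual pair for 'max c^T x s.t. A x <= b, x >= 0' is:
  Dual:  min b^T y  s.t.  A^T y >= c,  y >= 0.

So the dual LP is:
  minimize  4y1 + 5y2 + 28y3 + 8y4
  subject to:
    y1 + 4y3 + 2y4 >= 2
    y2 + 3y3 + 2y4 >= 2
    y1, y2, y3, y4 >= 0

Solving the primal: x* = (0, 4).
  primal value c^T x* = 8.
Solving the dual: y* = (0, 0, 0, 1).
  dual value b^T y* = 8.
Strong duality: c^T x* = b^T y*. Confirmed.

8


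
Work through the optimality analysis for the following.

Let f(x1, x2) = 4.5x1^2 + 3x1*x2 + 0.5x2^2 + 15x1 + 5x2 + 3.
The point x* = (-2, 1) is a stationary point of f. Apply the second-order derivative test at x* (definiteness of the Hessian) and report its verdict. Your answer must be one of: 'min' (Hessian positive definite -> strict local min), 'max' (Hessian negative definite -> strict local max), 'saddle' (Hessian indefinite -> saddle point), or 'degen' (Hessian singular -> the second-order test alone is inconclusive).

Compute the Hessian H = grad^2 f:
  H = [[9, 3], [3, 1]]
Verify stationarity: grad f(x*) = H x* + g = (0, 0).
Eigenvalues of H: 0, 10.
H has a zero eigenvalue (singular; positive semidefinite but not definite), so H is neither positive definite, negative definite, nor indefinite. The second-order test alone is inconclusive -> degen.
(Indeed, f is constant along the null direction of H through x*, so x* is not a strict local extremum.)

degen


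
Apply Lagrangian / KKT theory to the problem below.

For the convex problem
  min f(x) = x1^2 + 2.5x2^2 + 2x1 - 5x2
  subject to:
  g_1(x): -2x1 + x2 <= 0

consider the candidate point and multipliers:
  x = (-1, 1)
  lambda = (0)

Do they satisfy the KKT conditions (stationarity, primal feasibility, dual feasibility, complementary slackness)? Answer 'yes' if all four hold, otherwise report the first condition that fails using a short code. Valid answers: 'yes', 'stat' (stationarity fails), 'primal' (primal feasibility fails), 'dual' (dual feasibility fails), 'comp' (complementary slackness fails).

Gradient of f: grad f(x) = Q x + c = (0, 0)
Constraint values g_i(x) = a_i^T x - b_i:
  g_1((-1, 1)) = 3
Stationarity residual: grad f(x) + sum_i lambda_i a_i = (0, 0)
  -> stationarity OK
Primal feasibility (all g_i <= 0): FAILS
Dual feasibility (all lambda_i >= 0): OK
Complementary slackness (lambda_i * g_i(x) = 0 for all i): OK

Verdict: the first failing condition is primal_feasibility -> primal.

primal


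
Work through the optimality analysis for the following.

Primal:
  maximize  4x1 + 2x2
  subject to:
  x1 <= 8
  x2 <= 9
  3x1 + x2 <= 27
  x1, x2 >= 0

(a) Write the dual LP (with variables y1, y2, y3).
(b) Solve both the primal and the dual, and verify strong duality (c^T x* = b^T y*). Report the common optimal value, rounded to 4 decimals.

The standard primal-dual pair for 'max c^T x s.t. A x <= b, x >= 0' is:
  Dual:  min b^T y  s.t.  A^T y >= c,  y >= 0.

So the dual LP is:
  minimize  8y1 + 9y2 + 27y3
  subject to:
    y1 + 3y3 >= 4
    y2 + y3 >= 2
    y1, y2, y3 >= 0

Solving the primal: x* = (6, 9).
  primal value c^T x* = 42.
Solving the dual: y* = (0, 0.6667, 1.3333).
  dual value b^T y* = 42.
Strong duality: c^T x* = b^T y*. Confirmed.

42


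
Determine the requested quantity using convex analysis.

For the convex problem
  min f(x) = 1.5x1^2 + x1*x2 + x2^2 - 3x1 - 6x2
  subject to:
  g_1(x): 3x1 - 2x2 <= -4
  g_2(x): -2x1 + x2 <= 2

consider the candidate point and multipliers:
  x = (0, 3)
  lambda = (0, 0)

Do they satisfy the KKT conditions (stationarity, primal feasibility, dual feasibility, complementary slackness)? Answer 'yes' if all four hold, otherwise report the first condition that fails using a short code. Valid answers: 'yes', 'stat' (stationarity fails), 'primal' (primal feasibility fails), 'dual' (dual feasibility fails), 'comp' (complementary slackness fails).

Gradient of f: grad f(x) = Q x + c = (0, 0)
Constraint values g_i(x) = a_i^T x - b_i:
  g_1((0, 3)) = -2
  g_2((0, 3)) = 1
Stationarity residual: grad f(x) + sum_i lambda_i a_i = (0, 0)
  -> stationarity OK
Primal feasibility (all g_i <= 0): FAILS
Dual feasibility (all lambda_i >= 0): OK
Complementary slackness (lambda_i * g_i(x) = 0 for all i): OK

Verdict: the first failing condition is primal_feasibility -> primal.

primal


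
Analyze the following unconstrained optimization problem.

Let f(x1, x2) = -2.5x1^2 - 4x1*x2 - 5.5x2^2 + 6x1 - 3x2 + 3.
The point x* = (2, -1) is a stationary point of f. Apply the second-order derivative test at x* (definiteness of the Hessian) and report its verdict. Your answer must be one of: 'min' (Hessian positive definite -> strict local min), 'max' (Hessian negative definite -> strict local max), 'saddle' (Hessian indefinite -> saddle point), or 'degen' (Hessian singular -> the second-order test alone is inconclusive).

Compute the Hessian H = grad^2 f:
  H = [[-5, -4], [-4, -11]]
Verify stationarity: grad f(x*) = H x* + g = (0, 0).
Eigenvalues of H: -13, -3.
Both eigenvalues < 0, so H is negative definite -> x* is a strict local max.

max


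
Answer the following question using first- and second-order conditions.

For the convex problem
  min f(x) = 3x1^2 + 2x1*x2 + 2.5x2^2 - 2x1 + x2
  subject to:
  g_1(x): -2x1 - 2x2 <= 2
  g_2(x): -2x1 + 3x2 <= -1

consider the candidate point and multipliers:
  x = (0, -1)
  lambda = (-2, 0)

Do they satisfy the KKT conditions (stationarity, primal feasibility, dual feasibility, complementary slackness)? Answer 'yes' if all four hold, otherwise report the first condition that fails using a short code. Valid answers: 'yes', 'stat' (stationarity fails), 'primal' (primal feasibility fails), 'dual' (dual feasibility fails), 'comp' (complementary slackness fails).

Gradient of f: grad f(x) = Q x + c = (-4, -4)
Constraint values g_i(x) = a_i^T x - b_i:
  g_1((0, -1)) = 0
  g_2((0, -1)) = -2
Stationarity residual: grad f(x) + sum_i lambda_i a_i = (0, 0)
  -> stationarity OK
Primal feasibility (all g_i <= 0): OK
Dual feasibility (all lambda_i >= 0): FAILS
Complementary slackness (lambda_i * g_i(x) = 0 for all i): OK

Verdict: the first failing condition is dual_feasibility -> dual.

dual


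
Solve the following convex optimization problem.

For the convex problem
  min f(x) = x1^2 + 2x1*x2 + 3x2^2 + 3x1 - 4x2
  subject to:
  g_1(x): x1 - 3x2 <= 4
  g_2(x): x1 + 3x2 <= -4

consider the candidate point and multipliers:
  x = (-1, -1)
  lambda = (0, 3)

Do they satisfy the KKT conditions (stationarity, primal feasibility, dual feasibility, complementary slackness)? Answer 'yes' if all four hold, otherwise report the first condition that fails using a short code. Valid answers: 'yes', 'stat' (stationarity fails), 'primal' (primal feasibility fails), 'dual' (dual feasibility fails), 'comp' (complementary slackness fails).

Gradient of f: grad f(x) = Q x + c = (-1, -12)
Constraint values g_i(x) = a_i^T x - b_i:
  g_1((-1, -1)) = -2
  g_2((-1, -1)) = 0
Stationarity residual: grad f(x) + sum_i lambda_i a_i = (2, -3)
  -> stationarity FAILS
Primal feasibility (all g_i <= 0): OK
Dual feasibility (all lambda_i >= 0): OK
Complementary slackness (lambda_i * g_i(x) = 0 for all i): OK

Verdict: the first failing condition is stationarity -> stat.

stat


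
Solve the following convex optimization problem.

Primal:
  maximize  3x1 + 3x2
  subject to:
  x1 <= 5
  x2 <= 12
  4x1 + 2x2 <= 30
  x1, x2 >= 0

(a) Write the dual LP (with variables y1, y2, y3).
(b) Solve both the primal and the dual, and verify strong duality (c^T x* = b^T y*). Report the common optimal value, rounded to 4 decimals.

The standard primal-dual pair for 'max c^T x s.t. A x <= b, x >= 0' is:
  Dual:  min b^T y  s.t.  A^T y >= c,  y >= 0.

So the dual LP is:
  minimize  5y1 + 12y2 + 30y3
  subject to:
    y1 + 4y3 >= 3
    y2 + 2y3 >= 3
    y1, y2, y3 >= 0

Solving the primal: x* = (1.5, 12).
  primal value c^T x* = 40.5.
Solving the dual: y* = (0, 1.5, 0.75).
  dual value b^T y* = 40.5.
Strong duality: c^T x* = b^T y*. Confirmed.

40.5


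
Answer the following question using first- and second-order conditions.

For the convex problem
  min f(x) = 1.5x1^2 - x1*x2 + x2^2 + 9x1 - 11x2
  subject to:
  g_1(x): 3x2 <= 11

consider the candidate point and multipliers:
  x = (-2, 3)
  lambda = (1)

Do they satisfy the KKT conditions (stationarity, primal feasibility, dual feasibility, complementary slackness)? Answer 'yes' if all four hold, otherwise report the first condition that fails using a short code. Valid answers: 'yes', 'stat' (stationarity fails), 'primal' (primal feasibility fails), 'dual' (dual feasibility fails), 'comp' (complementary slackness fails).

Gradient of f: grad f(x) = Q x + c = (0, -3)
Constraint values g_i(x) = a_i^T x - b_i:
  g_1((-2, 3)) = -2
Stationarity residual: grad f(x) + sum_i lambda_i a_i = (0, 0)
  -> stationarity OK
Primal feasibility (all g_i <= 0): OK
Dual feasibility (all lambda_i >= 0): OK
Complementary slackness (lambda_i * g_i(x) = 0 for all i): FAILS

Verdict: the first failing condition is complementary_slackness -> comp.

comp


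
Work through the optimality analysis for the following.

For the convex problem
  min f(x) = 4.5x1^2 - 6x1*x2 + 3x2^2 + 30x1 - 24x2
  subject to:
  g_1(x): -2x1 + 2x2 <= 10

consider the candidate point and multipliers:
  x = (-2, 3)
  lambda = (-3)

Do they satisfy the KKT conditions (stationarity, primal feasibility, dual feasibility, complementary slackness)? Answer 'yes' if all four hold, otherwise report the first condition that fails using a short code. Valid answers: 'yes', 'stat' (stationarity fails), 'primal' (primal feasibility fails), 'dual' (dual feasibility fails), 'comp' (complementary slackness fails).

Gradient of f: grad f(x) = Q x + c = (-6, 6)
Constraint values g_i(x) = a_i^T x - b_i:
  g_1((-2, 3)) = 0
Stationarity residual: grad f(x) + sum_i lambda_i a_i = (0, 0)
  -> stationarity OK
Primal feasibility (all g_i <= 0): OK
Dual feasibility (all lambda_i >= 0): FAILS
Complementary slackness (lambda_i * g_i(x) = 0 for all i): OK

Verdict: the first failing condition is dual_feasibility -> dual.

dual


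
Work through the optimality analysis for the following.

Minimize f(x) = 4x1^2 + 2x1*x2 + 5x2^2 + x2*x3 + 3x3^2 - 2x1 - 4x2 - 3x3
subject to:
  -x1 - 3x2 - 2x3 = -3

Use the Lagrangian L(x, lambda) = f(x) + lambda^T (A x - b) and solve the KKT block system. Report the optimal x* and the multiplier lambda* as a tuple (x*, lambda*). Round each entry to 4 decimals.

Form the Lagrangian:
  L(x, lambda) = (1/2) x^T Q x + c^T x + lambda^T (A x - b)
Stationarity (grad_x L = 0): Q x + c + A^T lambda = 0.
Primal feasibility: A x = b.

This gives the KKT block system:
  [ Q   A^T ] [ x     ]   [-c ]
  [ A    0  ] [ lambda ] = [ b ]

Solving the linear system:
  x*      = (0.211, 0.4992, 0.6457)
  lambda* = (0.6866)
  f(x*)   = -1.148

x* = (0.211, 0.4992, 0.6457), lambda* = (0.6866)


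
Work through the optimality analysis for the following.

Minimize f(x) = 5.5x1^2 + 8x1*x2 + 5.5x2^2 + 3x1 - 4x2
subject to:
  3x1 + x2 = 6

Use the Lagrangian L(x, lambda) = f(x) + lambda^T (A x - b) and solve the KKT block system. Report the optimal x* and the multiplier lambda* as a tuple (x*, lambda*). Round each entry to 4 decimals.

Form the Lagrangian:
  L(x, lambda) = (1/2) x^T Q x + c^T x + lambda^T (A x - b)
Stationarity (grad_x L = 0): Q x + c + A^T lambda = 0.
Primal feasibility: A x = b.

This gives the KKT block system:
  [ Q   A^T ] [ x     ]   [-c ]
  [ A    0  ] [ lambda ] = [ b ]

Solving the linear system:
  x*      = (2.1774, -0.5323)
  lambda* = (-7.5645)
  f(x*)   = 27.0242

x* = (2.1774, -0.5323), lambda* = (-7.5645)


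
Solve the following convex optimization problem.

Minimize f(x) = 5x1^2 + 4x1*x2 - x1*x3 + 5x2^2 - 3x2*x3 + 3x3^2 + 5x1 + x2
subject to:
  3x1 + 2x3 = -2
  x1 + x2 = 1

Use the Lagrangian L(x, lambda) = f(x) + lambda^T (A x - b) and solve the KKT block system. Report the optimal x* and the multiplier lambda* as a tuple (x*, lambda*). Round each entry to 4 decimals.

Form the Lagrangian:
  L(x, lambda) = (1/2) x^T Q x + c^T x + lambda^T (A x - b)
Stationarity (grad_x L = 0): Q x + c + A^T lambda = 0.
Primal feasibility: A x = b.

This gives the KKT block system:
  [ Q   A^T ] [ x     ]   [-c ]
  [ A    0  ] [ lambda ] = [ b ]

Solving the linear system:
  x*      = (-0.4872, 1.4872, -0.2692)
  lambda* = (2.7949, -14.7308)
  f(x*)   = 9.6859

x* = (-0.4872, 1.4872, -0.2692), lambda* = (2.7949, -14.7308)


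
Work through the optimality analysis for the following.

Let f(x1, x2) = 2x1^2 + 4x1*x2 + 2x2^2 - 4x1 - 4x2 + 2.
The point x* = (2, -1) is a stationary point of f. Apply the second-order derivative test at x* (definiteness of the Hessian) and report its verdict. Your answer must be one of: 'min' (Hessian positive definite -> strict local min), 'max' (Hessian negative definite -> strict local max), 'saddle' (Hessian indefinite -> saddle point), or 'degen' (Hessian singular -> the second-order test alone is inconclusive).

Compute the Hessian H = grad^2 f:
  H = [[4, 4], [4, 4]]
Verify stationarity: grad f(x*) = H x* + g = (0, 0).
Eigenvalues of H: 0, 8.
H has a zero eigenvalue (singular; positive semidefinite but not definite), so H is neither positive definite, negative definite, nor indefinite. The second-order test alone is inconclusive -> degen.
(Indeed, f is constant along the null direction of H through x*, so x* is not a strict local extremum.)

degen


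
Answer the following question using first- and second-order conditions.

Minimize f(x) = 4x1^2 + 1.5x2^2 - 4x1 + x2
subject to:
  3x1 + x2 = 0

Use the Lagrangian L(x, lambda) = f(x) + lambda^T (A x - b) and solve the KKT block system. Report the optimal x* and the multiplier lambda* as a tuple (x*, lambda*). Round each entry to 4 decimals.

Form the Lagrangian:
  L(x, lambda) = (1/2) x^T Q x + c^T x + lambda^T (A x - b)
Stationarity (grad_x L = 0): Q x + c + A^T lambda = 0.
Primal feasibility: A x = b.

This gives the KKT block system:
  [ Q   A^T ] [ x     ]   [-c ]
  [ A    0  ] [ lambda ] = [ b ]

Solving the linear system:
  x*      = (0.2, -0.6)
  lambda* = (0.8)
  f(x*)   = -0.7

x* = (0.2, -0.6), lambda* = (0.8)


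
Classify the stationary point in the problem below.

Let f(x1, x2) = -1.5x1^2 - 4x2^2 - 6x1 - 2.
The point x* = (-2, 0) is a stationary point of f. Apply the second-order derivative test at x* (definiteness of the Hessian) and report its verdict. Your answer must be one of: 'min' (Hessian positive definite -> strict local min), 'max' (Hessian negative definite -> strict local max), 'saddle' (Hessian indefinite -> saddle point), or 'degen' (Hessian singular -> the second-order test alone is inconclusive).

Compute the Hessian H = grad^2 f:
  H = [[-3, 0], [0, -8]]
Verify stationarity: grad f(x*) = H x* + g = (0, 0).
Eigenvalues of H: -8, -3.
Both eigenvalues < 0, so H is negative definite -> x* is a strict local max.

max


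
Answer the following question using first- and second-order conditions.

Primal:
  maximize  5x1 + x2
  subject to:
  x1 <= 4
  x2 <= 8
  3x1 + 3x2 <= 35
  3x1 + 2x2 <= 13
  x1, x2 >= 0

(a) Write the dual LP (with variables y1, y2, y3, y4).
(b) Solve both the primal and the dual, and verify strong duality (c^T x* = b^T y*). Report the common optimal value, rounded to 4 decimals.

The standard primal-dual pair for 'max c^T x s.t. A x <= b, x >= 0' is:
  Dual:  min b^T y  s.t.  A^T y >= c,  y >= 0.

So the dual LP is:
  minimize  4y1 + 8y2 + 35y3 + 13y4
  subject to:
    y1 + 3y3 + 3y4 >= 5
    y2 + 3y3 + 2y4 >= 1
    y1, y2, y3, y4 >= 0

Solving the primal: x* = (4, 0.5).
  primal value c^T x* = 20.5.
Solving the dual: y* = (3.5, 0, 0, 0.5).
  dual value b^T y* = 20.5.
Strong duality: c^T x* = b^T y*. Confirmed.

20.5


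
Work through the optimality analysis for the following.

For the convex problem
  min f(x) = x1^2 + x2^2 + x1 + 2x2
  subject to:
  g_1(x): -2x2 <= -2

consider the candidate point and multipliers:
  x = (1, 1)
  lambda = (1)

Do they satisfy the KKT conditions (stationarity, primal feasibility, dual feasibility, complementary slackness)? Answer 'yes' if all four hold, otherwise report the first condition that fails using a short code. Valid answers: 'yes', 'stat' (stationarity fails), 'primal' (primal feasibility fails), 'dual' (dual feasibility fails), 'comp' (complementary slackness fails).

Gradient of f: grad f(x) = Q x + c = (3, 4)
Constraint values g_i(x) = a_i^T x - b_i:
  g_1((1, 1)) = 0
Stationarity residual: grad f(x) + sum_i lambda_i a_i = (3, 2)
  -> stationarity FAILS
Primal feasibility (all g_i <= 0): OK
Dual feasibility (all lambda_i >= 0): OK
Complementary slackness (lambda_i * g_i(x) = 0 for all i): OK

Verdict: the first failing condition is stationarity -> stat.

stat


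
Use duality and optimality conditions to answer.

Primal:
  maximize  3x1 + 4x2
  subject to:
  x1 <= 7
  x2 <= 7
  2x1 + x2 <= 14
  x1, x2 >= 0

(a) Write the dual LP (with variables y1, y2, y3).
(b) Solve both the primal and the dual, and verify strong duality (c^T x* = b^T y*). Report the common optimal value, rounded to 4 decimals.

The standard primal-dual pair for 'max c^T x s.t. A x <= b, x >= 0' is:
  Dual:  min b^T y  s.t.  A^T y >= c,  y >= 0.

So the dual LP is:
  minimize  7y1 + 7y2 + 14y3
  subject to:
    y1 + 2y3 >= 3
    y2 + y3 >= 4
    y1, y2, y3 >= 0

Solving the primal: x* = (3.5, 7).
  primal value c^T x* = 38.5.
Solving the dual: y* = (0, 2.5, 1.5).
  dual value b^T y* = 38.5.
Strong duality: c^T x* = b^T y*. Confirmed.

38.5


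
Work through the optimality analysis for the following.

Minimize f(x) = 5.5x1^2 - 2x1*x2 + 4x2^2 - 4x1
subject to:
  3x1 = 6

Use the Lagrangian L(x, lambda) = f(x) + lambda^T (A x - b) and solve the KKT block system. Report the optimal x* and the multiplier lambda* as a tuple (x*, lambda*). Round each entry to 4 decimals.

Form the Lagrangian:
  L(x, lambda) = (1/2) x^T Q x + c^T x + lambda^T (A x - b)
Stationarity (grad_x L = 0): Q x + c + A^T lambda = 0.
Primal feasibility: A x = b.

This gives the KKT block system:
  [ Q   A^T ] [ x     ]   [-c ]
  [ A    0  ] [ lambda ] = [ b ]

Solving the linear system:
  x*      = (2, 0.5)
  lambda* = (-5.6667)
  f(x*)   = 13

x* = (2, 0.5), lambda* = (-5.6667)


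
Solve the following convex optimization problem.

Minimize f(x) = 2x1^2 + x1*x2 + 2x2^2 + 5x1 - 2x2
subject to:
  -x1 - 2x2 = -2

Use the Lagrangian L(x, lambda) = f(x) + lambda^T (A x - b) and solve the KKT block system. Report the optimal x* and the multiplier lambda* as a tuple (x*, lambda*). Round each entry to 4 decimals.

Form the Lagrangian:
  L(x, lambda) = (1/2) x^T Q x + c^T x + lambda^T (A x - b)
Stationarity (grad_x L = 0): Q x + c + A^T lambda = 0.
Primal feasibility: A x = b.

This gives the KKT block system:
  [ Q   A^T ] [ x     ]   [-c ]
  [ A    0  ] [ lambda ] = [ b ]

Solving the linear system:
  x*      = (-1.25, 1.625)
  lambda* = (1.625)
  f(x*)   = -3.125

x* = (-1.25, 1.625), lambda* = (1.625)


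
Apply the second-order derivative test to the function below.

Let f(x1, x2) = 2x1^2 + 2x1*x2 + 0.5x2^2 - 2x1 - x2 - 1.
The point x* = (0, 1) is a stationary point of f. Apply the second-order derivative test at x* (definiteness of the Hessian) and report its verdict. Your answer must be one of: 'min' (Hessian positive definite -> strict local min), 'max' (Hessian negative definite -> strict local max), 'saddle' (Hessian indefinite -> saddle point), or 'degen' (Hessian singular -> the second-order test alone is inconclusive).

Compute the Hessian H = grad^2 f:
  H = [[4, 2], [2, 1]]
Verify stationarity: grad f(x*) = H x* + g = (0, 0).
Eigenvalues of H: 0, 5.
H has a zero eigenvalue (singular; positive semidefinite but not definite), so H is neither positive definite, negative definite, nor indefinite. The second-order test alone is inconclusive -> degen.
(Indeed, f is constant along the null direction of H through x*, so x* is not a strict local extremum.)

degen


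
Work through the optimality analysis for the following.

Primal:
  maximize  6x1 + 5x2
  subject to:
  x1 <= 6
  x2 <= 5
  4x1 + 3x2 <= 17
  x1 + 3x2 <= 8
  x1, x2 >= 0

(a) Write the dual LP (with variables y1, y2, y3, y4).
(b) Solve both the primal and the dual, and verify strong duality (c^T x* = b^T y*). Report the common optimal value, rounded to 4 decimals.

The standard primal-dual pair for 'max c^T x s.t. A x <= b, x >= 0' is:
  Dual:  min b^T y  s.t.  A^T y >= c,  y >= 0.

So the dual LP is:
  minimize  6y1 + 5y2 + 17y3 + 8y4
  subject to:
    y1 + 4y3 + y4 >= 6
    y2 + 3y3 + 3y4 >= 5
    y1, y2, y3, y4 >= 0

Solving the primal: x* = (3, 1.6667).
  primal value c^T x* = 26.3333.
Solving the dual: y* = (0, 0, 1.4444, 0.2222).
  dual value b^T y* = 26.3333.
Strong duality: c^T x* = b^T y*. Confirmed.

26.3333


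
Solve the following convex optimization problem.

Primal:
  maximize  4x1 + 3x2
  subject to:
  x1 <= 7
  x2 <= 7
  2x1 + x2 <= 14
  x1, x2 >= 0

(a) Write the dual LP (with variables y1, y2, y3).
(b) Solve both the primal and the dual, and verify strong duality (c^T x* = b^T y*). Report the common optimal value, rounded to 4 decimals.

The standard primal-dual pair for 'max c^T x s.t. A x <= b, x >= 0' is:
  Dual:  min b^T y  s.t.  A^T y >= c,  y >= 0.

So the dual LP is:
  minimize  7y1 + 7y2 + 14y3
  subject to:
    y1 + 2y3 >= 4
    y2 + y3 >= 3
    y1, y2, y3 >= 0

Solving the primal: x* = (3.5, 7).
  primal value c^T x* = 35.
Solving the dual: y* = (0, 1, 2).
  dual value b^T y* = 35.
Strong duality: c^T x* = b^T y*. Confirmed.

35


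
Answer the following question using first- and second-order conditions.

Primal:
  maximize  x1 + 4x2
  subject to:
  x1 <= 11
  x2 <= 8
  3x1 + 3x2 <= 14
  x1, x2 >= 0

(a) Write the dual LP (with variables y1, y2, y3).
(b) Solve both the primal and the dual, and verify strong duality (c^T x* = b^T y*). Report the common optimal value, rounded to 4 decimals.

The standard primal-dual pair for 'max c^T x s.t. A x <= b, x >= 0' is:
  Dual:  min b^T y  s.t.  A^T y >= c,  y >= 0.

So the dual LP is:
  minimize  11y1 + 8y2 + 14y3
  subject to:
    y1 + 3y3 >= 1
    y2 + 3y3 >= 4
    y1, y2, y3 >= 0

Solving the primal: x* = (0, 4.6667).
  primal value c^T x* = 18.6667.
Solving the dual: y* = (0, 0, 1.3333).
  dual value b^T y* = 18.6667.
Strong duality: c^T x* = b^T y*. Confirmed.

18.6667


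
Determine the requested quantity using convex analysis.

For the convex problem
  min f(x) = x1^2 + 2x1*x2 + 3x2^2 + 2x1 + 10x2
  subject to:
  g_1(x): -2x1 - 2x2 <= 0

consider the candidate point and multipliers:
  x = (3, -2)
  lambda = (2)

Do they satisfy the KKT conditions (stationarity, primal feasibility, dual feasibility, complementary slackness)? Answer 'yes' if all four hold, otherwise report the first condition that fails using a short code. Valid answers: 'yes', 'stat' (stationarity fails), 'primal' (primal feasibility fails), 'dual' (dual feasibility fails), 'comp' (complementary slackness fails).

Gradient of f: grad f(x) = Q x + c = (4, 4)
Constraint values g_i(x) = a_i^T x - b_i:
  g_1((3, -2)) = -2
Stationarity residual: grad f(x) + sum_i lambda_i a_i = (0, 0)
  -> stationarity OK
Primal feasibility (all g_i <= 0): OK
Dual feasibility (all lambda_i >= 0): OK
Complementary slackness (lambda_i * g_i(x) = 0 for all i): FAILS

Verdict: the first failing condition is complementary_slackness -> comp.

comp
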